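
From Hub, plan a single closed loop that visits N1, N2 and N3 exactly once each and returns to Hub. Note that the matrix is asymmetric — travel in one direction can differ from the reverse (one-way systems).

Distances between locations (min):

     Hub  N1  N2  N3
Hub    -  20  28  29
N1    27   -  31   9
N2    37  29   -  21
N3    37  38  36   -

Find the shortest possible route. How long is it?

Minimum total distance: 102 min.

Hub - N1 - N2 - N3 - Hub: 20+31+21+37 = 109
Hub - N1 - N3 - N2 - Hub: 20+9+36+37 = 102
Hub - N2 - N1 - N3 - Hub: 28+29+9+37 = 103
Hub - N2 - N3 - N1 - Hub: 28+21+38+27 = 114
Hub - N3 - N1 - N2 - Hub: 29+38+31+37 = 135
Hub - N3 - N2 - N1 - Hub: 29+36+29+27 = 121
The minimum is 102.
One optimal route: Hub → N1 → N3 → N2 → Hub.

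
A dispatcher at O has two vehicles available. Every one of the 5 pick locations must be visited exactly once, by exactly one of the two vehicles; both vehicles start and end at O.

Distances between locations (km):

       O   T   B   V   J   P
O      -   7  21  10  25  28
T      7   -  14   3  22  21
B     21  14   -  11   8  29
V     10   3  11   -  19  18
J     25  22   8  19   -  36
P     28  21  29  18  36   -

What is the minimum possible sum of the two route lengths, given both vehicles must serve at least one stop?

104 km — the smallest possible combined total.

Try each way of splitting the stops between the two vehicles (each non-empty) and, for each split, find the best tour for each vehicle:
  {T} + {B, V, J, P}: 14 + 90 = 104
  {B} + {T, V, J, P}: 42 + 89 = 131
  {T, B} + {V, J, P}: 42 + 89 = 131
  {V} + {T, B, J, P}: 20 + 90 = 110
  {T, V} + {B, J, P}: 20 + 90 = 110
  {B, V} + {T, J, P}: 42 + 89 = 131
  … (15 splits in total)
Best: vehicle 1 O → T → O = 14; vehicle 2 O → V → P → B → J → O = 90; combined 104.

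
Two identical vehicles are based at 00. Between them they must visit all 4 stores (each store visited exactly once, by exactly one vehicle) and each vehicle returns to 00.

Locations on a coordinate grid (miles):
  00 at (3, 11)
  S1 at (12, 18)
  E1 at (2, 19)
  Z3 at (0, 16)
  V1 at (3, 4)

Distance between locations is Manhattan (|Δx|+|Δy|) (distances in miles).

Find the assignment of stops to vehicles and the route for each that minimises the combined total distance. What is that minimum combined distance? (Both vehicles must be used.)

54 miles — the smallest possible combined total.

Check every non-empty split of the stops between the two vehicles; for each half take its own optimal tour:
  {S1} + {E1, Z3, V1}: 32 + 36 = 68
  {E1} + {S1, Z3, V1}: 18 + 52 = 70
  {S1, E1} + {Z3, V1}: 36 + 30 = 66
  {Z3} + {S1, E1, V1}: 16 + 50 = 66
  {S1, Z3} + {E1, V1}: 38 + 32 = 70
  {E1, Z3} + {S1, V1}: 22 + 46 = 68
  … (7 splits in total)
  {S1, E1, Z3} + {V1}: 40 + 14 = 54  ← best
Best: vehicle 1 00 → S1 → E1 → Z3 → 00 = 40; vehicle 2 00 → V1 → 00 = 14; combined 54.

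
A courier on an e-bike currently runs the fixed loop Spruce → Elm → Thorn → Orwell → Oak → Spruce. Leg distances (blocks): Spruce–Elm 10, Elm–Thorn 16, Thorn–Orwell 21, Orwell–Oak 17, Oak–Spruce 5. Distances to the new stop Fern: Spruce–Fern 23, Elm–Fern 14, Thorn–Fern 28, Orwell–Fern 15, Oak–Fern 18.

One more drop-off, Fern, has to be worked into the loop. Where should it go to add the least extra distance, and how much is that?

Insertion cost between consecutive stops i–j is d(i,Fern) + d(Fern,j) − d(i,j):
  between Spruce and Elm: 23 + 14 − 10 = 27
  between Elm and Thorn: 14 + 28 − 16 = 26
  between Thorn and Orwell: 28 + 15 − 21 = 22
  between Orwell and Oak: 15 + 18 − 17 = 16
  between Oak and Spruce: 18 + 23 − 5 = 36
Cheapest insertion is between Orwell and Oak, adding 16.
New total = 69 + 16 = 85.

Adding 16 blocks by placing Fern on the Orwell–Oak leg.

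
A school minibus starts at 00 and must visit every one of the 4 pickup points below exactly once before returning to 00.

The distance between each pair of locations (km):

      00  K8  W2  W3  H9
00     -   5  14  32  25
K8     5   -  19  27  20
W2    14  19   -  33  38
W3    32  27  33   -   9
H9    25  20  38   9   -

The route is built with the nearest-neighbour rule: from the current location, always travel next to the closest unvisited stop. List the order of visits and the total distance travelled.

Total distance 91 km via the nearest-neighbour route 00 → K8 → W2 → W3 → H9 → 00.

From 00: distances to unvisited — K8=5, W2=14, H9=25, W3=32. Nearest is K8 (5).
From K8: distances to unvisited — W2=19, H9=20, W3=27. Nearest is W2 (19).
From W2: distances to unvisited — W3=33, H9=38. Nearest is W3 (33).
From W3: distances to unvisited — H9=9. Nearest is H9 (9).
Return H9→00: 25.
Total = 5 + 19 + 33 + 9 + 25 = 91.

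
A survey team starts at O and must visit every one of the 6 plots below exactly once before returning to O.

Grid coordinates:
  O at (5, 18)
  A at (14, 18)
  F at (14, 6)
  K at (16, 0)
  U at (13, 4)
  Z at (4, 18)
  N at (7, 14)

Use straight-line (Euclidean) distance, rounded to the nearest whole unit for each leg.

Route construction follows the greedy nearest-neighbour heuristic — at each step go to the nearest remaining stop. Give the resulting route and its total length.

54 along O → Z → N → A → F → U → K → O.

O → [Z:1 / N:4 / A:9 / F:15 / U:16 / K:21] → Z (1)
Z → [N:5 / A:10 / F:16 / U:17 / K:22] → N (5)
N → [A:8 / F:11 / U:12 / K:17] → A (8)
A → [F:12 / U:14 / K:18] → F (12)
F → [U:2 / K:6] → U (2)
U → [K:5] → K (5)
Return K→O: 21.
Total = 1 + 5 + 8 + 12 + 2 + 5 + 21 = 54.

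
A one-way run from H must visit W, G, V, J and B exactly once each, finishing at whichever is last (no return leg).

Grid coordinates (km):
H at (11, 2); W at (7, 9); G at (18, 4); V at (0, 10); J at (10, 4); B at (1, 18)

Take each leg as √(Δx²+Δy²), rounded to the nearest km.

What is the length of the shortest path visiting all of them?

There are 5! = 120 possible orderings.
H - W - G - V - J - B: 8+12+19+12+17 = 68
H - W - G - V - B - J: 8+12+19+8+17 = 64
H - W - G - J - V - B: 8+12+8+12+8 = 48
H - W - G - J - B - V: 8+12+8+17+8 = 53
H - W - G - B - V - J: 8+12+22+8+12 = 62
H - W - G - B - J - V: 8+12+22+17+12 = 71
H - W - V - G - J - B: 8+7+19+8+17 = 59
H - W - V - G - B - J: 8+7+19+22+17 = 73
H - W - V - J - G - B: 8+7+12+8+22 = 57
H - W - V - J - B - G: 8+7+12+17+22 = 66
H - W - V - B - G - J: 8+7+8+22+8 = 53
H - W - V - B - J - G: 8+7+8+17+8 = 48
H - W - J - G - V - B: 8+6+8+19+8 = 49
H - W - J - G - B - V: 8+6+8+22+8 = 52
… (106 more)
H - G - J - W - V - B: 7+8+6+7+8 = 36  ← best
The minimum is 36.
One shortest path: H → G → J → W → V → B.

Minimum one-way distance = 36 km.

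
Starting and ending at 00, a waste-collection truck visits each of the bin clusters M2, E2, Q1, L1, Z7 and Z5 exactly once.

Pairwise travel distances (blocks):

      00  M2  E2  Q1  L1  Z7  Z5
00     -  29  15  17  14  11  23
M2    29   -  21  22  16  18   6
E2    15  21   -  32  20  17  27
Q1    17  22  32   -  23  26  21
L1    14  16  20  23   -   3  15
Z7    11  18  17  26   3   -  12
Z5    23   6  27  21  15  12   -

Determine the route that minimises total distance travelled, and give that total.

There are 360 distinct closed tours to check (reversals are equivalent).
00 → M2 → E2 → Q1 → L1 → Z7 → Z5 → 00: 29+21+32+23+3+12+23 = 143
00 → M2 → E2 → Q1 → L1 → Z5 → Z7 → 00: 29+21+32+23+15+12+11 = 143
00 → M2 → E2 → Q1 → Z7 → L1 → Z5 → 00: 29+21+32+26+3+15+23 = 149
00 → M2 → E2 → Q1 → Z7 → Z5 → L1 → 00: 29+21+32+26+12+15+14 = 149
00 → M2 → E2 → Q1 → Z5 → L1 → Z7 → 00: 29+21+32+21+15+3+11 = 132
00 → M2 → E2 → Q1 → Z5 → Z7 → L1 → 00: 29+21+32+21+12+3+14 = 132
00 → M2 → E2 → L1 → Q1 → Z7 → Z5 → 00: 29+21+20+23+26+12+23 = 154
00 → M2 → E2 → L1 → Q1 → Z5 → Z7 → 00: 29+21+20+23+21+12+11 = 137
… (352 more)
00 → E2 → L1 → Z7 → Z5 → M2 → Q1 → 00: 15+20+3+12+6+22+17 = 95  ← best
The minimum is 95.
One optimal route: 00 → E2 → L1 → Z7 → Z5 → M2 → Q1 → 00 (or its reverse).

Minimum total distance: 95 blocks.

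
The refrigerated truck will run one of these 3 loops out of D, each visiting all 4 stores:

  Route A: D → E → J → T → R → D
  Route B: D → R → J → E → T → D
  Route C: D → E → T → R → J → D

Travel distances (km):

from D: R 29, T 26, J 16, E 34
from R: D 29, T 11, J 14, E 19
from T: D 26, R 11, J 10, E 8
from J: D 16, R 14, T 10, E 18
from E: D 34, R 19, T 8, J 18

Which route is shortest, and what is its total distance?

Route A: 34 + 18 + 10 + 11 + 29 = 102
Route B: 29 + 14 + 18 + 8 + 26 = 95
Route C: 34 + 8 + 11 + 14 + 16 = 83

Shortest is Route C, total 83 km.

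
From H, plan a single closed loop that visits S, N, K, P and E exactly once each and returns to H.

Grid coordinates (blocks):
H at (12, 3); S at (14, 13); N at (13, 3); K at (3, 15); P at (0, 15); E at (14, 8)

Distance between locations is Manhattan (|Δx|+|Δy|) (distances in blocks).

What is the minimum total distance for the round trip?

52 blocks — the shortest possible round trip.

H → S → N → K → P → E → H: 12+11+22+3+21+7 = 76
H → S → N → K → E → P → H: 12+11+22+18+21+24 = 108
H → S → N → P → K → E → H: 12+11+25+3+18+7 = 76
H → S → N → P → E → K → H: 12+11+25+21+18+21 = 108
H → S → N → E → K → P → H: 12+11+6+18+3+24 = 74
H → S → N → E → P → K → H: 12+11+6+21+3+21 = 74
H → S → K → N → P → E → H: 12+13+22+25+21+7 = 100
H → S → K → N → E → P → H: 12+13+22+6+21+24 = 98
H → S → K → P → N → E → H: 12+13+3+25+6+7 = 66
H → S → K → P → E → N → H: 12+13+3+21+6+1 = 56
H → S → K → E → N → P → H: 12+13+18+6+25+24 = 98
H → S → K → E → P → N → H: 12+13+18+21+25+1 = 90
H → S → P → N → K → E → H: 12+16+25+22+18+7 = 100
H → S → P → N → E → K → H: 12+16+25+6+18+21 = 98
… (46 more)
H → N → E → S → K → P → H: 1+6+5+13+3+24 = 52  ← best
The minimum is 52.
One optimal route: H → N → E → S → K → P → H (or its reverse).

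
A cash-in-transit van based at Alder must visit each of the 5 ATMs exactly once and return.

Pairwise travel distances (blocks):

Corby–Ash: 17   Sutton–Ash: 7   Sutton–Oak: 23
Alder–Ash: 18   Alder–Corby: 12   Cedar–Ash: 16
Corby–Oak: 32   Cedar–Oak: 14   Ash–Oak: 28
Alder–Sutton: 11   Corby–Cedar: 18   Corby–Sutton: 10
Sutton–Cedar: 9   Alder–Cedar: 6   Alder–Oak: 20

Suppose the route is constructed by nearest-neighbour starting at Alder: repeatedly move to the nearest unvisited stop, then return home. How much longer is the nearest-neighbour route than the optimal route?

From Alder: Cedar=6, Sutton=11, Corby=12, Ash=18, Oak=20 → choose Cedar (6).
From Cedar: Sutton=9, Oak=14, Ash=16, Corby=18 → choose Sutton (9).
From Sutton: Ash=7, Corby=10, Oak=23 → choose Ash (7).
From Ash: Corby=17, Oak=28 → choose Corby (17).
From Corby: Oak=32 → choose Oak (32).
NN route Alder → Cedar → Sutton → Ash → Corby → Oak → Alder costs 91.
Optimal: Alder → Corby → Sutton → Ash → Oak → Cedar → Alder costs 77 (by enumerating all 60 distinct tours).
Excess = 91 − 77 = 14.

14 blocks longer than the optimal tour.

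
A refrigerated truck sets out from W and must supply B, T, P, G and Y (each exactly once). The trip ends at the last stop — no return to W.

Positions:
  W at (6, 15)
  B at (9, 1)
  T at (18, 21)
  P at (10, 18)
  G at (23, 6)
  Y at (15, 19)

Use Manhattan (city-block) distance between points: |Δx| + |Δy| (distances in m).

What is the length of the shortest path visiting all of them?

Shortest open route: 57 m.

There are 5! = 120 possible orderings.
W → B → T → P → G → Y: 17+29+11+25+21 = 103
W → B → T → P → Y → G: 17+29+11+6+21 = 84
W → B → T → G → P → Y: 17+29+20+25+6 = 97
W → B → T → G → Y → P: 17+29+20+21+6 = 93
W → B → T → Y → P → G: 17+29+5+6+25 = 82
W → B → T → Y → G → P: 17+29+5+21+25 = 97
W → B → P → T → G → Y: 17+18+11+20+21 = 87
W → B → P → T → Y → G: 17+18+11+5+21 = 72
W → B → P → G → T → Y: 17+18+25+20+5 = 85
W → B → P → G → Y → T: 17+18+25+21+5 = 86
W → B → P → Y → T → G: 17+18+6+5+20 = 66
W → B → P → Y → G → T: 17+18+6+21+20 = 82
W → B → G → T → P → Y: 17+19+20+11+6 = 73
W → B → G → T → Y → P: 17+19+20+5+6 = 67
… (106 more)
W → P → Y → T → G → B: 7+6+5+20+19 = 57  ← best
The minimum is 57.
One shortest path: W → P → Y → T → G → B.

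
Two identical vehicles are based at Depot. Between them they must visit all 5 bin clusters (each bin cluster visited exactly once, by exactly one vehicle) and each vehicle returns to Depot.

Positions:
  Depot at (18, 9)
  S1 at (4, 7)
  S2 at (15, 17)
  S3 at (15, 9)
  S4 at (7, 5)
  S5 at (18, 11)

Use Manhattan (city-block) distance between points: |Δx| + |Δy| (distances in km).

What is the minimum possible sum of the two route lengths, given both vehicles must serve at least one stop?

Try each way of splitting the stops between the two vehicles (each non-empty) and, for each split, find the best tour for each vehicle:
  {S1} + {S2, S3, S4, S5}: 32 + 46 = 78
  {S2} + {S1, S3, S4, S5}: 22 + 40 = 62
  {S1, S2} + {S3, S4, S5}: 48 + 34 = 82
  {S3} + {S1, S2, S4, S5}: 6 + 52 = 58
  {S1, S3} + {S2, S4, S5}: 32 + 46 = 78
  {S2, S3} + {S1, S4, S5}: 22 + 40 = 62
  … (15 splits in total)
  {S1, S2, S3, S4} + {S5}: 52 + 4 = 56  ← best
Best: vehicle 1 Depot → S1 → S4 → S2 → S3 → Depot = 52; vehicle 2 Depot → S5 → Depot = 4; combined 56.

56 km — the smallest possible combined total.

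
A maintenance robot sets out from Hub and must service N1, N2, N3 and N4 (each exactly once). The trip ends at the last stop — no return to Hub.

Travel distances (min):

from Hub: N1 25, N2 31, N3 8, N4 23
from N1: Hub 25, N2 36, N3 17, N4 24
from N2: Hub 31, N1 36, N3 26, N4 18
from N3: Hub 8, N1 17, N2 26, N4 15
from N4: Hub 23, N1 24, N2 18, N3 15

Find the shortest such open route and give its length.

There are 4! = 24 possible orderings.
Hub - N1 - N2 - N3 - N4: 25+36+26+15 = 102
Hub - N1 - N2 - N4 - N3: 25+36+18+15 = 94
Hub - N1 - N3 - N2 - N4: 25+17+26+18 = 86
Hub - N1 - N3 - N4 - N2: 25+17+15+18 = 75
Hub - N1 - N4 - N2 - N3: 25+24+18+26 = 93
Hub - N1 - N4 - N3 - N2: 25+24+15+26 = 90
Hub - N2 - N1 - N3 - N4: 31+36+17+15 = 99
Hub - N2 - N1 - N4 - N3: 31+36+24+15 = 106
Hub - N2 - N3 - N1 - N4: 31+26+17+24 = 98
Hub - N2 - N3 - N4 - N1: 31+26+15+24 = 96
Hub - N2 - N4 - N1 - N3: 31+18+24+17 = 90
Hub - N2 - N4 - N3 - N1: 31+18+15+17 = 81
Hub - N3 - N1 - N2 - N4: 8+17+36+18 = 79
Hub - N3 - N1 - N4 - N2: 8+17+24+18 = 67
… (10 more)
The minimum is 67.
One shortest path: Hub → N3 → N1 → N4 → N2.

67 min — the minimum one-way total.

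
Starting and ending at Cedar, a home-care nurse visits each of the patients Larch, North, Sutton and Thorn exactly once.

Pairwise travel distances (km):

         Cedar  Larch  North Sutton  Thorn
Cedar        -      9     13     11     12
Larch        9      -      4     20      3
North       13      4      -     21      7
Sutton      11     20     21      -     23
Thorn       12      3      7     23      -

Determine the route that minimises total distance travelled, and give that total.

Minimum total distance: 51 km.

With 4 stops there are 4!/2 = 12 distinct round trips (a route and its reverse cost the same).
Cedar-Larch-North-Sutton-Thorn-Cedar: 9+4+21+23+12 = 69
Cedar-Larch-North-Thorn-Sutton-Cedar: 9+4+7+23+11 = 54
Cedar-Larch-Sutton-North-Thorn-Cedar: 9+20+21+7+12 = 69
Cedar-Larch-Sutton-Thorn-North-Cedar: 9+20+23+7+13 = 72
Cedar-Larch-Thorn-North-Sutton-Cedar: 9+3+7+21+11 = 51
Cedar-Larch-Thorn-Sutton-North-Cedar: 9+3+23+21+13 = 69
Cedar-North-Larch-Sutton-Thorn-Cedar: 13+4+20+23+12 = 72
Cedar-North-Larch-Thorn-Sutton-Cedar: 13+4+3+23+11 = 54
Cedar-North-Sutton-Larch-Thorn-Cedar: 13+21+20+3+12 = 69
Cedar-North-Thorn-Larch-Sutton-Cedar: 13+7+3+20+11 = 54
Cedar-Sutton-Larch-North-Thorn-Cedar: 11+20+4+7+12 = 54
Cedar-Sutton-North-Larch-Thorn-Cedar: 11+21+4+3+12 = 51
The minimum is 51.
One optimal route: Cedar → Larch → Thorn → North → Sutton → Cedar (or its reverse).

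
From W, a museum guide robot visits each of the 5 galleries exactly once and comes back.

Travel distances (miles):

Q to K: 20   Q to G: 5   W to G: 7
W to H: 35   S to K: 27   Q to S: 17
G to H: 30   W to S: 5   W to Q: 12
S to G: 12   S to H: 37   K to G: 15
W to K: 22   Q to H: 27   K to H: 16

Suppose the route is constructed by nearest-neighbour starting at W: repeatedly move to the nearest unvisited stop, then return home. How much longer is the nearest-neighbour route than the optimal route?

From W: S=5, G=7, Q=12, K=22, H=35 → choose S (5).
From S: G=12, Q=17, K=27, H=37 → choose G (12).
From G: Q=5, K=15, H=30 → choose Q (5).
From Q: K=20, H=27 → choose K (20).
From K: H=16 → choose H (16).
NN route W → S → G → Q → K → H → W costs 93.
Optimal: W → Q → H → K → G → S → W costs 87 (by enumerating all 60 distinct tours).
Excess = 93 − 87 = 6.

The nearest-neighbour route is 6 miles longer than optimal.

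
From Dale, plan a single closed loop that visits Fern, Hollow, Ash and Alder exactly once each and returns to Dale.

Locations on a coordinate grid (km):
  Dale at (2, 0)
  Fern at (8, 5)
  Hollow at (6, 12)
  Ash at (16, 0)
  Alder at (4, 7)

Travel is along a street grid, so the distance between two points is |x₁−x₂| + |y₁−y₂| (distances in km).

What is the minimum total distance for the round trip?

There are 12 distinct closed tours to check (reversals are equivalent).
Dale - Fern - Hollow - Ash - Alder - Dale: 11+9+22+19+9 = 70
Dale - Fern - Hollow - Alder - Ash - Dale: 11+9+7+19+14 = 60
Dale - Fern - Ash - Hollow - Alder - Dale: 11+13+22+7+9 = 62
Dale - Fern - Ash - Alder - Hollow - Dale: 11+13+19+7+16 = 66
Dale - Fern - Alder - Hollow - Ash - Dale: 11+6+7+22+14 = 60
Dale - Fern - Alder - Ash - Hollow - Dale: 11+6+19+22+16 = 74
Dale - Hollow - Fern - Ash - Alder - Dale: 16+9+13+19+9 = 66
Dale - Hollow - Fern - Alder - Ash - Dale: 16+9+6+19+14 = 64
Dale - Hollow - Ash - Fern - Alder - Dale: 16+22+13+6+9 = 66
Dale - Hollow - Alder - Fern - Ash - Dale: 16+7+6+13+14 = 56
Dale - Ash - Fern - Hollow - Alder - Dale: 14+13+9+7+9 = 52
Dale - Ash - Hollow - Fern - Alder - Dale: 14+22+9+6+9 = 60
The minimum is 52.
One optimal route: Dale → Ash → Fern → Hollow → Alder → Dale (or its reverse).

52 km — the shortest possible round trip.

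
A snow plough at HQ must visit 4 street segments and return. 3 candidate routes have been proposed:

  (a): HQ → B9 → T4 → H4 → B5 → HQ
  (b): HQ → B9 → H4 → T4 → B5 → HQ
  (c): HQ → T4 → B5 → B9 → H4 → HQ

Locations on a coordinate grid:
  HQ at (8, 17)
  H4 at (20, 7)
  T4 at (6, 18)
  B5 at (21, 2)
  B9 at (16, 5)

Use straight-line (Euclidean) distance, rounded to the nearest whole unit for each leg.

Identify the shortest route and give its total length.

(a): 14 + 16 + 18 + 5 + 20 = 73
(b): 14 + 4 + 18 + 22 + 20 = 78
(c): 2 + 22 + 6 + 4 + 16 = 50

50 — (c) is the shortest.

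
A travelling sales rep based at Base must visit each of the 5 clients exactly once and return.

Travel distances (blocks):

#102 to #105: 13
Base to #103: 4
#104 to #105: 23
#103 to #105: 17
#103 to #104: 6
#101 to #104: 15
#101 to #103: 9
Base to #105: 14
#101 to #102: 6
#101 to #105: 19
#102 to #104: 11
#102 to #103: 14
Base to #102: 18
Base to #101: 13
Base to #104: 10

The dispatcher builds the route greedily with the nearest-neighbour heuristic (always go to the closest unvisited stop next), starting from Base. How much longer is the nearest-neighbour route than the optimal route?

The nearest-neighbour route is 2 blocks longer than optimal.

Base: #103=4, #104=10, #101=13, #105=14, #102=18 ⇒ #103
#103: #104=6, #101=9, #102=14, #105=17 ⇒ #104
#104: #102=11, #101=15, #105=23 ⇒ #102
#102: #101=6, #105=13 ⇒ #101
#101: #105=19 ⇒ #105
NN route Base → #103 → #104 → #102 → #101 → #105 → Base costs 60.
Optimal: Base → #103 → #104 → #101 → #102 → #105 → Base costs 58 (by enumerating all 60 distinct tours).
Excess = 60 − 58 = 2.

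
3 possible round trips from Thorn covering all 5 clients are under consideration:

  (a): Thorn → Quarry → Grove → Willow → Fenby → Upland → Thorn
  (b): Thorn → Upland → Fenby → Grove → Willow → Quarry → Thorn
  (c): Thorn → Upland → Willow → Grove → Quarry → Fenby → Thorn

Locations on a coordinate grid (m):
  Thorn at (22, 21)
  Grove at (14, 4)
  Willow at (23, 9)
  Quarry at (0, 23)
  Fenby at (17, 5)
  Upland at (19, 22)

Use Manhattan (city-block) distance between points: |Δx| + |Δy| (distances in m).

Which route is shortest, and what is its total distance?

102 m — (b) is the shortest.

(a): 24 + 33 + 14 + 10 + 19 + 4 = 104
(b): 4 + 19 + 4 + 14 + 37 + 24 = 102
(c): 4 + 17 + 14 + 33 + 35 + 21 = 124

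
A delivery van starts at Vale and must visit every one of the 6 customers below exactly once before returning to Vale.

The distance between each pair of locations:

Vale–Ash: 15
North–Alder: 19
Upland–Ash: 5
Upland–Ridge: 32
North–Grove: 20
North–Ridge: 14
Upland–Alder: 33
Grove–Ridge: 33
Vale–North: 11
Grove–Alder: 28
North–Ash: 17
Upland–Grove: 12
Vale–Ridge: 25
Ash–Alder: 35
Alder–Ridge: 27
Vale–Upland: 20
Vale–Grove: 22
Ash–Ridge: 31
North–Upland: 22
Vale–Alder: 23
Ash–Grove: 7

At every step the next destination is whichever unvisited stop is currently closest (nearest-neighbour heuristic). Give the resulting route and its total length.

From Vale: distances to unvisited — North=11, Ash=15, Upland=20, Grove=22, Alder=23, Ridge=25. Nearest is North (11).
From North: distances to unvisited — Ridge=14, Ash=17, Alder=19, Grove=20, Upland=22. Nearest is Ridge (14).
From Ridge: distances to unvisited — Alder=27, Ash=31, Upland=32, Grove=33. Nearest is Alder (27).
From Alder: distances to unvisited — Grove=28, Upland=33, Ash=35. Nearest is Grove (28).
From Grove: distances to unvisited — Ash=7, Upland=12. Nearest is Ash (7).
From Ash: distances to unvisited — Upland=5. Nearest is Upland (5).
Return Upland→Vale: 20.
Total = 11 + 14 + 27 + 28 + 7 + 5 + 20 = 112.

Total distance 112 via the nearest-neighbour route Vale → North → Ridge → Alder → Grove → Ash → Upland → Vale.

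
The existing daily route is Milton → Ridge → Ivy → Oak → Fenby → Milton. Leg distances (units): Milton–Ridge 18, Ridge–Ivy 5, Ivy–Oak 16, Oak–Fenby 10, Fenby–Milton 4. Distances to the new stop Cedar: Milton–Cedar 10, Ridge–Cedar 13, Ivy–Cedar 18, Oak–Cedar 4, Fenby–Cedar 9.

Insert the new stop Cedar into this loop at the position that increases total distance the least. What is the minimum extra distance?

Adding 3 by placing Cedar on the Oak–Fenby leg.

Insertion cost between consecutive stops i–j is d(i,Cedar) + d(Cedar,j) − d(i,j):
  between Milton and Ridge: 10 + 13 − 18 = 5
  between Ridge and Ivy: 13 + 18 − 5 = 26
  between Ivy and Oak: 18 + 4 − 16 = 6
  between Oak and Fenby: 4 + 9 − 10 = 3
  between Fenby and Milton: 9 + 10 − 4 = 15
Cheapest insertion is between Oak and Fenby, adding 3.
New total = 53 + 3 = 56.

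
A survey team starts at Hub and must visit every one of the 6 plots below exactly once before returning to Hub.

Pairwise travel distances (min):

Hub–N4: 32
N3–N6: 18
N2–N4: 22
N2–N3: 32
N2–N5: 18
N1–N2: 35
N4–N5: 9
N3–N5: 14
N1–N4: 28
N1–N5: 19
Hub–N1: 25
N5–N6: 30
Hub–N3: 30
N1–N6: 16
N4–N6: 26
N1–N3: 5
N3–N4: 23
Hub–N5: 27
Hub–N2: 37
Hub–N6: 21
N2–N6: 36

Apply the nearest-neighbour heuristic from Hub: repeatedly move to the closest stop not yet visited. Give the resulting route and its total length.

Total distance 124 min via the nearest-neighbour route Hub → N6 → N1 → N3 → N5 → N4 → N2 → Hub.

At Hub the remaining stops are N6 21, N1 25, N5 27, N3 30, N4 32, N2 37; go to N6.
At N6 the remaining stops are N1 16, N3 18, N4 26, N5 30, N2 36; go to N1.
At N1 the remaining stops are N3 5, N5 19, N4 28, N2 35; go to N3.
At N3 the remaining stops are N5 14, N4 23, N2 32; go to N5.
At N5 the remaining stops are N4 9, N2 18; go to N4.
At N4 the remaining stops are N2 22; go to N2.
Return N2→Hub: 37.
Total = 21 + 16 + 5 + 14 + 9 + 22 + 37 = 124.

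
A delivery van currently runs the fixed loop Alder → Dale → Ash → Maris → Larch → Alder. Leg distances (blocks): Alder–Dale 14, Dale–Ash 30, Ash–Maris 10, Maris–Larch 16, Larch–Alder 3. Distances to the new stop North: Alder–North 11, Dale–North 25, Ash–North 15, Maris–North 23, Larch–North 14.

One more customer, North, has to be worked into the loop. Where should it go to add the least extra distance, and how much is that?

Insertion cost between consecutive stops i–j is d(i,North) + d(North,j) − d(i,j):
  between Alder and Dale: 11 + 25 − 14 = 22
  between Dale and Ash: 25 + 15 − 30 = 10
  between Ash and Maris: 15 + 23 − 10 = 28
  between Maris and Larch: 23 + 14 − 16 = 21
  between Larch and Alder: 14 + 11 − 3 = 22
Cheapest insertion is between Dale and Ash, adding 10.
New total = 73 + 10 = 83.

+10 blocks — insert North between Dale and Ash.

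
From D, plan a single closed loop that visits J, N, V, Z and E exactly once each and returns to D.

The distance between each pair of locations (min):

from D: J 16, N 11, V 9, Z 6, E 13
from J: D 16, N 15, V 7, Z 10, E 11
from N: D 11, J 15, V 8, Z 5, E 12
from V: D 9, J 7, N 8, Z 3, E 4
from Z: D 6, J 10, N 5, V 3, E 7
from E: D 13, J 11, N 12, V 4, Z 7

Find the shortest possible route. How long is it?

50 min — the shortest possible round trip.

With 5 stops there are 5!/2 = 60 distinct round trips (a route and its reverse cost the same).
D → J → N → V → Z → E → D: 16+15+8+3+7+13 = 62
D → J → N → V → E → Z → D: 16+15+8+4+7+6 = 56
D → J → N → Z → V → E → D: 16+15+5+3+4+13 = 56
D → J → N → Z → E → V → D: 16+15+5+7+4+9 = 56
D → J → N → E → V → Z → D: 16+15+12+4+3+6 = 56
D → J → N → E → Z → V → D: 16+15+12+7+3+9 = 62
D → J → V → N → Z → E → D: 16+7+8+5+7+13 = 56
D → J → V → N → E → Z → D: 16+7+8+12+7+6 = 56
D → J → V → Z → N → E → D: 16+7+3+5+12+13 = 56
D → J → V → Z → E → N → D: 16+7+3+7+12+11 = 56
D → J → V → E → N → Z → D: 16+7+4+12+5+6 = 50
D → J → V → E → Z → N → D: 16+7+4+7+5+11 = 50
D → J → Z → N → V → E → D: 16+10+5+8+4+13 = 56
D → J → Z → N → E → V → D: 16+10+5+12+4+9 = 56
… (46 more)
The minimum is 50.
One optimal route: D → J → V → E → N → Z → D (or its reverse).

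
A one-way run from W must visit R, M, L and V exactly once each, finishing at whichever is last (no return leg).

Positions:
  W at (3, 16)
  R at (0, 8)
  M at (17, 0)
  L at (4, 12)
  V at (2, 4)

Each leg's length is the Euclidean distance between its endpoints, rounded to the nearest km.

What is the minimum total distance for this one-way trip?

30 km — the minimum one-way total.

There are 4! = 24 possible orderings.
W → R → M → L → V: 9+19+18+8 = 54
W → R → M → V → L: 9+19+16+8 = 52
W → R → L → M → V: 9+6+18+16 = 49
W → R → L → V → M: 9+6+8+16 = 39
W → R → V → M → L: 9+4+16+18 = 47
W → R → V → L → M: 9+4+8+18 = 39
W → M → R → L → V: 21+19+6+8 = 54
W → M → R → V → L: 21+19+4+8 = 52
W → M → L → R → V: 21+18+6+4 = 49
W → M → L → V → R: 21+18+8+4 = 51
W → M → V → R → L: 21+16+4+6 = 47
W → M → V → L → R: 21+16+8+6 = 51
W → L → R → M → V: 4+6+19+16 = 45
W → L → R → V → M: 4+6+4+16 = 30
… (10 more)
The minimum is 30.
One shortest path: W → L → R → V → M.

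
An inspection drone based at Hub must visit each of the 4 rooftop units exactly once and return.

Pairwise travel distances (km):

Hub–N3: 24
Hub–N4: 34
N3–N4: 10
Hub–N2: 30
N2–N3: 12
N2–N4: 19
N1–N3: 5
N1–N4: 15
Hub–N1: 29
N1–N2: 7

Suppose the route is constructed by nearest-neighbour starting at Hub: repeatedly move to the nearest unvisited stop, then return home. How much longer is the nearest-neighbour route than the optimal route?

From Hub: N3=24, N1=29, N2=30, N4=34 → choose N3 (24).
From N3: N1=5, N4=10, N2=12 → choose N1 (5).
From N1: N2=7, N4=15 → choose N2 (7).
From N2: N4=19 → choose N4 (19).
NN route Hub → N3 → N1 → N2 → N4 → Hub costs 89.
Optimal: Hub → N2 → N1 → N3 → N4 → Hub costs 86 (by enumerating all 12 distinct tours).
Excess = 89 − 86 = 3.

3 km longer than the optimal tour.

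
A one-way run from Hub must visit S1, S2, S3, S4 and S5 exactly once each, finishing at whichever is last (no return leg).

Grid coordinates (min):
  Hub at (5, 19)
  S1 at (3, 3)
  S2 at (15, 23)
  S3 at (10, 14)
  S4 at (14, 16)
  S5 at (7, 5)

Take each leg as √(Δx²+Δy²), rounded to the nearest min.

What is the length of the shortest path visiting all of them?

Minimum one-way distance = 35 min.

There are 5! = 120 possible orderings.
Hub - S1 - S2 - S3 - S4 - S5: 16+23+10+4+13 = 66
Hub - S1 - S2 - S3 - S5 - S4: 16+23+10+9+13 = 71
Hub - S1 - S2 - S4 - S3 - S5: 16+23+7+4+9 = 59
Hub - S1 - S2 - S4 - S5 - S3: 16+23+7+13+9 = 68
Hub - S1 - S2 - S5 - S3 - S4: 16+23+20+9+4 = 72
Hub - S1 - S2 - S5 - S4 - S3: 16+23+20+13+4 = 76
Hub - S1 - S3 - S2 - S4 - S5: 16+13+10+7+13 = 59
Hub - S1 - S3 - S2 - S5 - S4: 16+13+10+20+13 = 72
Hub - S1 - S3 - S4 - S2 - S5: 16+13+4+7+20 = 60
Hub - S1 - S3 - S4 - S5 - S2: 16+13+4+13+20 = 66
Hub - S1 - S3 - S5 - S2 - S4: 16+13+9+20+7 = 65
Hub - S1 - S3 - S5 - S4 - S2: 16+13+9+13+7 = 58
Hub - S1 - S4 - S2 - S3 - S5: 16+17+7+10+9 = 59
Hub - S1 - S4 - S2 - S5 - S3: 16+17+7+20+9 = 69
… (106 more)
Hub - S2 - S4 - S3 - S5 - S1: 11+7+4+9+4 = 35  ← best
The minimum is 35.
One shortest path: Hub → S2 → S4 → S3 → S5 → S1.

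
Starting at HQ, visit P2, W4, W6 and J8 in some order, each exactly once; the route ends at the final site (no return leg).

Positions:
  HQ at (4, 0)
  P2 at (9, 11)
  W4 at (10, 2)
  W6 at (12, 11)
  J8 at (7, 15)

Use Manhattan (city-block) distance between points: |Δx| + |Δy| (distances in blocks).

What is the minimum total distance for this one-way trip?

There are 4! = 24 possible orderings.
HQ→P2→W4→W6→J8: 16+10+11+9 = 46
HQ→P2→W4→J8→W6: 16+10+16+9 = 51
HQ→P2→W6→W4→J8: 16+3+11+16 = 46
HQ→P2→W6→J8→W4: 16+3+9+16 = 44
HQ→P2→J8→W4→W6: 16+6+16+11 = 49
HQ→P2→J8→W6→W4: 16+6+9+11 = 42
HQ→W4→P2→W6→J8: 8+10+3+9 = 30
HQ→W4→P2→J8→W6: 8+10+6+9 = 33
HQ→W4→W6→P2→J8: 8+11+3+6 = 28
HQ→W4→W6→J8→P2: 8+11+9+6 = 34
HQ→W4→J8→P2→W6: 8+16+6+3 = 33
HQ→W4→J8→W6→P2: 8+16+9+3 = 36
HQ→W6→P2→W4→J8: 19+3+10+16 = 48
HQ→W6→P2→J8→W4: 19+3+6+16 = 44
… (10 more)
The minimum is 28.
One shortest path: HQ → W4 → W6 → P2 → J8.

Minimum one-way distance = 28 blocks.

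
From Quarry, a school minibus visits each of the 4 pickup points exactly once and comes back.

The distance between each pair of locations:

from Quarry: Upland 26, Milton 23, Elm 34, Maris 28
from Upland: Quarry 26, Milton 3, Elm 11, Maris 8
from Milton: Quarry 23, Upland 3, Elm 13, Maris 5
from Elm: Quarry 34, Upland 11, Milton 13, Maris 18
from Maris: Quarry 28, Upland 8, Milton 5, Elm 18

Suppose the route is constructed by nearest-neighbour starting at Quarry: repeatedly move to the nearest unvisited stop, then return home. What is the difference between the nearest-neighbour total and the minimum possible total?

From Quarry: Milton=23, Upland=26, Maris=28, Elm=34 → choose Milton (23).
From Milton: Upland=3, Maris=5, Elm=13 → choose Upland (3).
From Upland: Maris=8, Elm=11 → choose Maris (8).
From Maris: Elm=18 → choose Elm (18).
NN route Quarry → Milton → Upland → Maris → Elm → Quarry costs 86.
Optimal: Quarry → Milton → Maris → Upland → Elm → Quarry costs 81 (by enumerating all 12 distinct tours).
Excess = 86 − 81 = 5.

5 longer than the optimal tour.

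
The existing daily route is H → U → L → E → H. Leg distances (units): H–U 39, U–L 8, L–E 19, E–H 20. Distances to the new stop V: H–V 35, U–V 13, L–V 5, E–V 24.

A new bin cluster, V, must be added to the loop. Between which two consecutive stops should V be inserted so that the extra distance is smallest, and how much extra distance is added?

+9 — insert V between H and U.

Insertion cost between consecutive stops i–j is d(i,V) + d(V,j) − d(i,j):
  between H and U: 35 + 13 − 39 = 9
  between U and L: 13 + 5 − 8 = 10
  between L and E: 5 + 24 − 19 = 10
  between E and H: 24 + 35 − 20 = 39
Cheapest insertion is between H and U, adding 9.
New total = 86 + 9 = 95.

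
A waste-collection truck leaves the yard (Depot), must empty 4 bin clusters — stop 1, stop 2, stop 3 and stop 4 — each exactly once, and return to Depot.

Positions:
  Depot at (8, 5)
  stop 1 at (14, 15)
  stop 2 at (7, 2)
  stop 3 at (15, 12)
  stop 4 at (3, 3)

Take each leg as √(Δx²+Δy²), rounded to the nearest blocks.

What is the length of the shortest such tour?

Depot→stop 1→stop 2→stop 3→stop 4→Depot: 12+15+13+15+5 = 60
Depot→stop 1→stop 2→stop 4→stop 3→Depot: 12+15+4+15+10 = 56
Depot→stop 1→stop 3→stop 2→stop 4→Depot: 12+3+13+4+5 = 37
Depot→stop 1→stop 3→stop 4→stop 2→Depot: 12+3+15+4+3 = 37
Depot→stop 1→stop 4→stop 2→stop 3→Depot: 12+16+4+13+10 = 55
Depot→stop 1→stop 4→stop 3→stop 2→Depot: 12+16+15+13+3 = 59
Depot→stop 2→stop 1→stop 3→stop 4→Depot: 3+15+3+15+5 = 41
Depot→stop 2→stop 1→stop 4→stop 3→Depot: 3+15+16+15+10 = 59
Depot→stop 2→stop 3→stop 1→stop 4→Depot: 3+13+3+16+5 = 40
Depot→stop 2→stop 4→stop 1→stop 3→Depot: 3+4+16+3+10 = 36
Depot→stop 3→stop 1→stop 2→stop 4→Depot: 10+3+15+4+5 = 37
Depot→stop 3→stop 2→stop 1→stop 4→Depot: 10+13+15+16+5 = 59
The minimum is 36.
One optimal route: Depot → stop 2 → stop 4 → stop 1 → stop 3 → Depot (or its reverse).

Shortest round trip = 36 blocks.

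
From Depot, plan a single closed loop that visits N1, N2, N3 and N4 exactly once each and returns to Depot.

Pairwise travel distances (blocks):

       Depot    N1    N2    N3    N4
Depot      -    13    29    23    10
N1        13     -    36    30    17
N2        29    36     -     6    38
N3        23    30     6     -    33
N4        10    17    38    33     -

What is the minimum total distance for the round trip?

Minimum total distance: 92 blocks.

With 4 stops there are 4!/2 = 12 distinct round trips (a route and its reverse cost the same).
Depot-N1-N2-N3-N4-Depot: 13+36+6+33+10 = 98
Depot-N1-N2-N4-N3-Depot: 13+36+38+33+23 = 143
Depot-N1-N3-N2-N4-Depot: 13+30+6+38+10 = 97
Depot-N1-N3-N4-N2-Depot: 13+30+33+38+29 = 143
Depot-N1-N4-N2-N3-Depot: 13+17+38+6+23 = 97
Depot-N1-N4-N3-N2-Depot: 13+17+33+6+29 = 98
Depot-N2-N1-N3-N4-Depot: 29+36+30+33+10 = 138
Depot-N2-N1-N4-N3-Depot: 29+36+17+33+23 = 138
Depot-N2-N3-N1-N4-Depot: 29+6+30+17+10 = 92
Depot-N2-N4-N1-N3-Depot: 29+38+17+30+23 = 137
Depot-N3-N1-N2-N4-Depot: 23+30+36+38+10 = 137
Depot-N3-N2-N1-N4-Depot: 23+6+36+17+10 = 92
The minimum is 92.
One optimal route: Depot → N2 → N3 → N1 → N4 → Depot (or its reverse).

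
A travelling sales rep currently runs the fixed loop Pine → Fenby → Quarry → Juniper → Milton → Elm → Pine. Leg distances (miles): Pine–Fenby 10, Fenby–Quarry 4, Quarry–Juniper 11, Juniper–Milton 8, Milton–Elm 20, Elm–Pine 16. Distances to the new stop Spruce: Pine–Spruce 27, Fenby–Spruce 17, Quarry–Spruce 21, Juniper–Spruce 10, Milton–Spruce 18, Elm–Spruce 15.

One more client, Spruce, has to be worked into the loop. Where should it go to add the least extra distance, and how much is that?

Adding 13 miles by placing Spruce on the Milton–Elm leg.

Insertion cost between consecutive stops i–j is d(i,Spruce) + d(Spruce,j) − d(i,j):
  between Pine and Fenby: 27 + 17 − 10 = 34
  between Fenby and Quarry: 17 + 21 − 4 = 34
  between Quarry and Juniper: 21 + 10 − 11 = 20
  between Juniper and Milton: 10 + 18 − 8 = 20
  between Milton and Elm: 18 + 15 − 20 = 13
  between Elm and Pine: 15 + 27 − 16 = 26
Cheapest insertion is between Milton and Elm, adding 13.
New total = 69 + 13 = 82.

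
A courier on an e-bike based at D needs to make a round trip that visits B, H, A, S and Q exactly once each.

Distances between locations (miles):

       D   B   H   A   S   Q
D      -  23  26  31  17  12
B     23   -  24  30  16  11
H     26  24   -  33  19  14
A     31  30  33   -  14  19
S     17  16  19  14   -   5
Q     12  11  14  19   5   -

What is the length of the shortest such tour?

Shortest round trip = 111 miles.

There are 60 distinct closed tours to check (reversals are equivalent).
D → B → H → A → S → Q → D: 23+24+33+14+5+12 = 111
D → B → H → A → Q → S → D: 23+24+33+19+5+17 = 121
D → B → H → S → A → Q → D: 23+24+19+14+19+12 = 111
D → B → H → S → Q → A → D: 23+24+19+5+19+31 = 121
D → B → H → Q → A → S → D: 23+24+14+19+14+17 = 111
D → B → H → Q → S → A → D: 23+24+14+5+14+31 = 111
D → B → A → H → S → Q → D: 23+30+33+19+5+12 = 122
D → B → A → H → Q → S → D: 23+30+33+14+5+17 = 122
D → B → A → S → H → Q → D: 23+30+14+19+14+12 = 112
D → B → A → S → Q → H → D: 23+30+14+5+14+26 = 112
D → B → A → Q → H → S → D: 23+30+19+14+19+17 = 122
D → B → A → Q → S → H → D: 23+30+19+5+19+26 = 122
D → B → S → H → A → Q → D: 23+16+19+33+19+12 = 122
D → B → S → H → Q → A → D: 23+16+19+14+19+31 = 122
… (46 more)
The minimum is 111.
One optimal route: D → B → H → A → S → Q → D (or its reverse).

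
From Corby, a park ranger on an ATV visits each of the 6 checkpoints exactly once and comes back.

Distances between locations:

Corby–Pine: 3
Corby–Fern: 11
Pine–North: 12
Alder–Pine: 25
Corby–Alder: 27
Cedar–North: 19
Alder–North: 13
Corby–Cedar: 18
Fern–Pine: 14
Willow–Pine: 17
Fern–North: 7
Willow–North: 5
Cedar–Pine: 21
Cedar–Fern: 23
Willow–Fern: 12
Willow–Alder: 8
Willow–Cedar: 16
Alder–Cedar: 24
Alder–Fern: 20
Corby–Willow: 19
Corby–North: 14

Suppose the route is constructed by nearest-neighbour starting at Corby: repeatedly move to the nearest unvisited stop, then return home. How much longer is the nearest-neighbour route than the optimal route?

10 longer than the optimal tour.

Corby: Pine=3, Fern=11, North=14, Cedar=18, Willow=19, Alder=27 ⇒ Pine
Pine: North=12, Fern=14, Willow=17, Cedar=21, Alder=25 ⇒ North
North: Willow=5, Fern=7, Alder=13, Cedar=19 ⇒ Willow
Willow: Alder=8, Fern=12, Cedar=16 ⇒ Alder
Alder: Fern=20, Cedar=24 ⇒ Fern
Fern: Cedar=23 ⇒ Cedar
NN route Corby → Pine → North → Willow → Alder → Fern → Cedar → Corby costs 89.
Optimal: Corby → Cedar → Willow → Alder → North → Fern → Pine → Corby costs 79 (by enumerating all 360 distinct tours).
Excess = 89 − 79 = 10.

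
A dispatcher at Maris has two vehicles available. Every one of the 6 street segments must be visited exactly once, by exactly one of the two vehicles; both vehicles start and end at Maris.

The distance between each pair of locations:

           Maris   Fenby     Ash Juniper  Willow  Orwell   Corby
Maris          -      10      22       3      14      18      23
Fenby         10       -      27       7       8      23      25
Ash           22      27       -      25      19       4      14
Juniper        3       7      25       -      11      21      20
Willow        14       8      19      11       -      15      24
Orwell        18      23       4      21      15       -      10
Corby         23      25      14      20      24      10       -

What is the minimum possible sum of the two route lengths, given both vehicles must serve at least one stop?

Minimum combined distance: 80.

Try each way of splitting the stops between the two vehicles (each non-empty) and, for each split, find the best tour for each vehicle:
  {Fenby} + {Ash, Juniper, Willow, Orwell, Corby}: 20 + 70 = 90
  {Ash} + {Fenby, Juniper, Willow, Orwell, Corby}: 44 + 66 = 110
  {Fenby, Ash} + {Juniper, Willow, Orwell, Corby}: 59 + 62 = 121
  {Juniper} + {Fenby, Ash, Willow, Orwell, Corby}: 6 + 74 = 80
  {Fenby, Juniper} + {Ash, Willow, Orwell, Corby}: 20 + 70 = 90
  {Ash, Juniper} + {Fenby, Willow, Orwell, Corby}: 50 + 66 = 116
  … (31 splits in total)
Best: vehicle 1 Maris → Juniper → Maris = 6; vehicle 2 Maris → Fenby → Willow → Ash → Orwell → Corby → Maris = 74; combined 80.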